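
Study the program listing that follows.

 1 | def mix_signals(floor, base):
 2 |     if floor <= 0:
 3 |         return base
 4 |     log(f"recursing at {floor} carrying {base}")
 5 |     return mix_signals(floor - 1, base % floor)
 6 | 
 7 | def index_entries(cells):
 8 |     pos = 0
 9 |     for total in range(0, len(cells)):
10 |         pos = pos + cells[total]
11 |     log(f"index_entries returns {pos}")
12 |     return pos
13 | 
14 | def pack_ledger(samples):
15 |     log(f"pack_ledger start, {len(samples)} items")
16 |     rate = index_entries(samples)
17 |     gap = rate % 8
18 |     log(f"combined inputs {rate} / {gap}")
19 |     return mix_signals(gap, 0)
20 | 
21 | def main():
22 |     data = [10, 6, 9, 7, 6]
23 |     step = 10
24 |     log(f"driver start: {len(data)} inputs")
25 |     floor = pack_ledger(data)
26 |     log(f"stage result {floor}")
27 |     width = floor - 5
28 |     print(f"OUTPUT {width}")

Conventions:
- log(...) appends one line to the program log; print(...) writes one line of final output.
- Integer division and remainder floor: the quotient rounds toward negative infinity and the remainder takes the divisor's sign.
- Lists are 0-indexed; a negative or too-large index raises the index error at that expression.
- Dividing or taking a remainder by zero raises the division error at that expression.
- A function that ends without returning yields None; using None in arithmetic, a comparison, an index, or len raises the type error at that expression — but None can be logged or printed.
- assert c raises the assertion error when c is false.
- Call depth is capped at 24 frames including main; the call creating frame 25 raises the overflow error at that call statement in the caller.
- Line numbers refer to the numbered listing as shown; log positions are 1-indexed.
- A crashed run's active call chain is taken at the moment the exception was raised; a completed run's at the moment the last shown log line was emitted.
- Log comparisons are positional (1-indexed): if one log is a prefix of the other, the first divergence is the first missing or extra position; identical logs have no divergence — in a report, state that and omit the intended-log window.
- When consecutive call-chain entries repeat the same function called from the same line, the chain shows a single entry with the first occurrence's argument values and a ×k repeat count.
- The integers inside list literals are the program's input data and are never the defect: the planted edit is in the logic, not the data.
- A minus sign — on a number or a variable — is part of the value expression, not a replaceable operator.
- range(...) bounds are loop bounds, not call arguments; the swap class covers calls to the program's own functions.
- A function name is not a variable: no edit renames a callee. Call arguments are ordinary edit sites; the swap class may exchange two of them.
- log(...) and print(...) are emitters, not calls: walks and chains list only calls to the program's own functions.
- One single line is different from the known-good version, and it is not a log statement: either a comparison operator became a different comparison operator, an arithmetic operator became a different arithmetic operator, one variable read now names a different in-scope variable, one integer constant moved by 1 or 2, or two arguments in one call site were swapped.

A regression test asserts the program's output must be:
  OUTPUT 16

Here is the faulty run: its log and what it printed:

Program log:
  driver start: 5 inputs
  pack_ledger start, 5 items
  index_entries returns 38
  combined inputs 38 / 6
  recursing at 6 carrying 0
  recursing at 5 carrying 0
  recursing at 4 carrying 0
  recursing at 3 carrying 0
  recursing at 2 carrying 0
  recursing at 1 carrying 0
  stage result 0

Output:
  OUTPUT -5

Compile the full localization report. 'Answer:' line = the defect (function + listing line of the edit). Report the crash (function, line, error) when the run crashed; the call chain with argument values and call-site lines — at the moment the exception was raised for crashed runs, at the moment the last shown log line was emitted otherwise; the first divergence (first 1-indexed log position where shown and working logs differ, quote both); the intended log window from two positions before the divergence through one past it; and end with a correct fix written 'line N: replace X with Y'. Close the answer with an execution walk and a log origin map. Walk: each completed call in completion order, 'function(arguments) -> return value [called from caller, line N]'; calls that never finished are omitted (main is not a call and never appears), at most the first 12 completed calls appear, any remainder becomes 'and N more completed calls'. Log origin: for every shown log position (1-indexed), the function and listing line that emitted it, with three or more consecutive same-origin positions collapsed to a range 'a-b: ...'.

Answer: the defect is in mix_signals at line 5.
Key observation: Position 6 is the first bad log line: 'recursing at 5 carrying 0' should read 'recursing at 5 carrying 6'.
Call chain: main.
First divergence: at position 6 the run shows 'recursing at 5 carrying 0' where the working version logs 'recursing at 5 carrying 6'.
Intended log window:
  4: combined inputs 38 / 6
  5: recursing at 6 carrying 0
  6: recursing at 5 carrying 6
  7: recursing at 4 carrying 11
Execution walk:
  index_entries([10, 6, 9, 7, 6]) -> 38  [called from pack_ledger, line 16]
  mix_signals(0, 0) -> 0  [called from mix_signals, line 5]
  mix_signals(1, 0) -> 0  [called from mix_signals, line 5]
  mix_signals(2, 0) -> 0  [called from mix_signals, line 5]
  mix_signals(3, 0) -> 0  [called from mix_signals, line 5]
  mix_signals(4, 0) -> 0  [called from mix_signals, line 5]
  mix_signals(5, 0) -> 0  [called from mix_signals, line 5]
  mix_signals(6, 0) -> 0  [called from pack_ledger, line 19]
  pack_ledger([10, 6, 9, 7, 6]) -> 0  [called from main, line 25]
Log origins:
  1: emitted by main (line 24)
  2: emitted by pack_ledger (line 15)
  3: emitted by index_entries (line 11)
  4: emitted by pack_ledger (line 18)
  5-10: emitted by mix_signals (line 4)
  11: emitted by main (line 26)
A correct fix: line 5: replace `%` with `+`.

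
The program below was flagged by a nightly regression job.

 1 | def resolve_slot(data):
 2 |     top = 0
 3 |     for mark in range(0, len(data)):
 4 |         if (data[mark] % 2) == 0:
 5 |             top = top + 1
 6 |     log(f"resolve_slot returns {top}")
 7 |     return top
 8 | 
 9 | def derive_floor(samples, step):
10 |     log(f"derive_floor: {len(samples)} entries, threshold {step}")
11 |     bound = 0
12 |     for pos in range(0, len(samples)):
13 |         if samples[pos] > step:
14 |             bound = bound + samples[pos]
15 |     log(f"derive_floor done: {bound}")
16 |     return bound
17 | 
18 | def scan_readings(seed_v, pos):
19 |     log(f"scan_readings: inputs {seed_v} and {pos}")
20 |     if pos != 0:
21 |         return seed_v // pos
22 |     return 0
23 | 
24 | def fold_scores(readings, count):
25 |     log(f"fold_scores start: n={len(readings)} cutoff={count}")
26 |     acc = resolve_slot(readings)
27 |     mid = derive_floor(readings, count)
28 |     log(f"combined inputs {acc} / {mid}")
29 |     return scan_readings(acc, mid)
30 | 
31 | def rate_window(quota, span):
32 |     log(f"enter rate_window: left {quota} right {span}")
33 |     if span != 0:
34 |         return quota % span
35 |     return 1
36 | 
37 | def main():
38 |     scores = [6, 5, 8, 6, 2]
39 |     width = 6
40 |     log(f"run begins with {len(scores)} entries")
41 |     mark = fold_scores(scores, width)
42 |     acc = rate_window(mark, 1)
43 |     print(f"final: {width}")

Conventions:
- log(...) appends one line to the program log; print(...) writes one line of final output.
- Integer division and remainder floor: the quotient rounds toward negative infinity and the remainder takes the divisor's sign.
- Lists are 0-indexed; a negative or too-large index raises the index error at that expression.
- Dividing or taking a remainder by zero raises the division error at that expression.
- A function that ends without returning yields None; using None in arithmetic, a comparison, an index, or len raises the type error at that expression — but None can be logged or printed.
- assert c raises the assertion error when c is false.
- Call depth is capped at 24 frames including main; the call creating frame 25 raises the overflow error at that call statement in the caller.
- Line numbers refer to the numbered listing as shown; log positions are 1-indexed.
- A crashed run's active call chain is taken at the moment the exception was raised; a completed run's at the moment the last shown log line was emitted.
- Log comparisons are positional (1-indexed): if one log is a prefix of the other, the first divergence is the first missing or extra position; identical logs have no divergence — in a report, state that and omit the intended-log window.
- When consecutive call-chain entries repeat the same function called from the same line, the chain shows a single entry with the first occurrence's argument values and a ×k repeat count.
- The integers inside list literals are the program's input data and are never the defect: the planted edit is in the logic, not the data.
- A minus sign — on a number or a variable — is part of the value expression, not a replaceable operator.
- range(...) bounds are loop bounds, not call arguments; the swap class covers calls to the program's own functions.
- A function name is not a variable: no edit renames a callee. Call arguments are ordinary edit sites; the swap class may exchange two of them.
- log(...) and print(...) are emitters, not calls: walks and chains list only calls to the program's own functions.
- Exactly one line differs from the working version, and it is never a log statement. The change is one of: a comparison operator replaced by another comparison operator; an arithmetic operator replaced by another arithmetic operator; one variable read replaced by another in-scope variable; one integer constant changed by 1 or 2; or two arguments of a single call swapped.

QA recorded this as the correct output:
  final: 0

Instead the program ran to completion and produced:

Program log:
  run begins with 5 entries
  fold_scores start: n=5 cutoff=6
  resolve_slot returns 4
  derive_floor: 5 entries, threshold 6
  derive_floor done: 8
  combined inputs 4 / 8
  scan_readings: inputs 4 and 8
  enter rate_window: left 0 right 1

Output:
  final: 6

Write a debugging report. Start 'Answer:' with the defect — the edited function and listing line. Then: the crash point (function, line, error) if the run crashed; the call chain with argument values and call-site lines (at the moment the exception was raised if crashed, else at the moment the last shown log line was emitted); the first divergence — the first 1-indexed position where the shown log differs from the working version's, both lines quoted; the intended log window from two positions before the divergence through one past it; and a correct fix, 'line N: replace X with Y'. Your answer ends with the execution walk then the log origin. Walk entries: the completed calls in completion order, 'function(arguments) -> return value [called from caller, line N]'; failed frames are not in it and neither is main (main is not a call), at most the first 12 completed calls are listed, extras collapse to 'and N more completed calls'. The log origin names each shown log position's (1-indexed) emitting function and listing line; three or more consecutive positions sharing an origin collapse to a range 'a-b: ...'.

Answer: the defect is in main at line 43.
The tell: Nothing in the log betrays the bug — only the output does.
Call chain: main -> rate_window(0, 1) (called at line 42).
First divergence: none; the two logs match at every position.
Execution walk:
  resolve_slot([6, 5, 8, 6, 2]) -> 4  [called from fold_scores, line 26]
  derive_floor([6, 5, 8, 6, 2], 6) -> 8  [called from fold_scores, line 27]
  scan_readings(4, 8) -> 0  [called from fold_scores, line 29]
  fold_scores([6, 5, 8, 6, 2], 6) -> 0  [called from main, line 41]
  rate_window(0, 1) -> 0  [called from main, line 42]
Log line origins:
  1: logged in main at line 40
  2: logged in fold_scores at line 25
  3: logged in resolve_slot at line 6
  4: logged in derive_floor at line 10
  5: logged in derive_floor at line 15
  6: logged in fold_scores at line 28
  7: logged in scan_readings at line 19
  8: logged in rate_window at line 32
A correct fix: line 43: replace `width` with `acc`.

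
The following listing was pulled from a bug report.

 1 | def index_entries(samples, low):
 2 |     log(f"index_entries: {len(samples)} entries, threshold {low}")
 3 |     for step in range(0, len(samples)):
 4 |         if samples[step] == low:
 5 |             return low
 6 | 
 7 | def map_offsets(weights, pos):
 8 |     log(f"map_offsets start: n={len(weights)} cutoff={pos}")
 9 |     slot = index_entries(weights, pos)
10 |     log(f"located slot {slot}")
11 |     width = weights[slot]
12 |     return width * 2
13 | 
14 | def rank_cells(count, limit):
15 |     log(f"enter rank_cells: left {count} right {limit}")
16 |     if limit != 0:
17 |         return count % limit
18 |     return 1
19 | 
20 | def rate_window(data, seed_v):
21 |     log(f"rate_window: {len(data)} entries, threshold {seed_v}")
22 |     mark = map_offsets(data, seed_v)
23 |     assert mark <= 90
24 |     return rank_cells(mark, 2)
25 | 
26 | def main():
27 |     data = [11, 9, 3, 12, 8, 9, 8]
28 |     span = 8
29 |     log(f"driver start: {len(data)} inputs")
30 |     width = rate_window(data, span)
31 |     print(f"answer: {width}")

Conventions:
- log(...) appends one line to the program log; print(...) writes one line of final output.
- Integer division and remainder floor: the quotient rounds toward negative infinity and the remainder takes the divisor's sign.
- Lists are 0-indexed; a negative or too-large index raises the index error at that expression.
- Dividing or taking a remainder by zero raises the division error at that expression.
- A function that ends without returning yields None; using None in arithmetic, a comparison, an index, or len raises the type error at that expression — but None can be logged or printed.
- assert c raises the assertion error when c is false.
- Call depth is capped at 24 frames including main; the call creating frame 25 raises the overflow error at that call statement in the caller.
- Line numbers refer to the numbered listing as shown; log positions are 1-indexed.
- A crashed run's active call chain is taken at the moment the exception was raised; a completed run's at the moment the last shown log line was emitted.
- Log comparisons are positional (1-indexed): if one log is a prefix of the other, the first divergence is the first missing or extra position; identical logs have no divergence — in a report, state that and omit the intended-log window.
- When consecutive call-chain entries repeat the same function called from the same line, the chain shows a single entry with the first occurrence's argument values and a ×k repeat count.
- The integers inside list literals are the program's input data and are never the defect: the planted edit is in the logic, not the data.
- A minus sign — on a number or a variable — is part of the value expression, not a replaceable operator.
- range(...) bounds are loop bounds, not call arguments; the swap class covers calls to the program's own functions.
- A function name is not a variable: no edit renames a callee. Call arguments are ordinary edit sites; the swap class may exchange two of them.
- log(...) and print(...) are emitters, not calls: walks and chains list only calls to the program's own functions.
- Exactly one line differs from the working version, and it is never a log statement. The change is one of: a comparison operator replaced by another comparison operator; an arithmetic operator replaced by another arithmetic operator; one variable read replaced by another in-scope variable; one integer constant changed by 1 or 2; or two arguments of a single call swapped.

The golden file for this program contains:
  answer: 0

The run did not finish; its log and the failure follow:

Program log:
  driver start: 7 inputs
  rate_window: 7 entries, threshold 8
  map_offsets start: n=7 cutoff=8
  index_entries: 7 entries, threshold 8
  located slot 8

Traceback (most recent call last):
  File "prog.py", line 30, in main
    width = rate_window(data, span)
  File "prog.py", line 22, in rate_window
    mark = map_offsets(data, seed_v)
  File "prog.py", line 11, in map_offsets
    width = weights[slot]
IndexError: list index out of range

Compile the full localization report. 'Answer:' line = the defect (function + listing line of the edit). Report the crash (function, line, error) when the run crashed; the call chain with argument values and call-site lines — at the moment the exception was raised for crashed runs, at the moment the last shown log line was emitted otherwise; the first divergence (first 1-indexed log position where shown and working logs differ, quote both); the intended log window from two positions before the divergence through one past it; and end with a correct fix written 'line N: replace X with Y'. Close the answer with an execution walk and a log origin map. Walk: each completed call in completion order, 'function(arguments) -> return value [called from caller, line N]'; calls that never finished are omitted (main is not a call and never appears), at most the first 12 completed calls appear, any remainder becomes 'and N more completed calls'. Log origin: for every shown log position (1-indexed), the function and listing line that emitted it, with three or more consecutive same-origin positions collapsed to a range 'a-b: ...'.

Answer: the defect is in index_entries at line 5.
Core observation: The earliest visible damage is log position 5 — 'located slot 8' rather than the intended 'located slot 4'.
Crash: map_offsets, line 11, IndexError.
Call chain: main -> rate_window([11, 9, 3, 12, 8, 9, 8], 8) (called at line 30) -> map_offsets([11, 9, 3, 12, 8, 9, 8], 8) (called at line 22).
First divergence: at position 5 the run shows 'located slot 8' where the working version logs 'located slot 4'.
Intended log window:
  3: map_offsets start: n=7 cutoff=8
  4: index_entries: 7 entries, threshold 8
  5: located slot 4
  6: enter rank_cells: left 16 right 2
Execution walk:
  index_entries([11, 9, 3, 12, 8, 9, 8], 8) -> 8  [called from map_offsets, line 9]
Log line origins:
  1 — main, line 29
  2 — rate_window, line 21
  3 — map_offsets, line 8
  4 — index_entries, line 2
  5 — map_offsets, line 10
A correct fix: line 5: replace `low` with `step`.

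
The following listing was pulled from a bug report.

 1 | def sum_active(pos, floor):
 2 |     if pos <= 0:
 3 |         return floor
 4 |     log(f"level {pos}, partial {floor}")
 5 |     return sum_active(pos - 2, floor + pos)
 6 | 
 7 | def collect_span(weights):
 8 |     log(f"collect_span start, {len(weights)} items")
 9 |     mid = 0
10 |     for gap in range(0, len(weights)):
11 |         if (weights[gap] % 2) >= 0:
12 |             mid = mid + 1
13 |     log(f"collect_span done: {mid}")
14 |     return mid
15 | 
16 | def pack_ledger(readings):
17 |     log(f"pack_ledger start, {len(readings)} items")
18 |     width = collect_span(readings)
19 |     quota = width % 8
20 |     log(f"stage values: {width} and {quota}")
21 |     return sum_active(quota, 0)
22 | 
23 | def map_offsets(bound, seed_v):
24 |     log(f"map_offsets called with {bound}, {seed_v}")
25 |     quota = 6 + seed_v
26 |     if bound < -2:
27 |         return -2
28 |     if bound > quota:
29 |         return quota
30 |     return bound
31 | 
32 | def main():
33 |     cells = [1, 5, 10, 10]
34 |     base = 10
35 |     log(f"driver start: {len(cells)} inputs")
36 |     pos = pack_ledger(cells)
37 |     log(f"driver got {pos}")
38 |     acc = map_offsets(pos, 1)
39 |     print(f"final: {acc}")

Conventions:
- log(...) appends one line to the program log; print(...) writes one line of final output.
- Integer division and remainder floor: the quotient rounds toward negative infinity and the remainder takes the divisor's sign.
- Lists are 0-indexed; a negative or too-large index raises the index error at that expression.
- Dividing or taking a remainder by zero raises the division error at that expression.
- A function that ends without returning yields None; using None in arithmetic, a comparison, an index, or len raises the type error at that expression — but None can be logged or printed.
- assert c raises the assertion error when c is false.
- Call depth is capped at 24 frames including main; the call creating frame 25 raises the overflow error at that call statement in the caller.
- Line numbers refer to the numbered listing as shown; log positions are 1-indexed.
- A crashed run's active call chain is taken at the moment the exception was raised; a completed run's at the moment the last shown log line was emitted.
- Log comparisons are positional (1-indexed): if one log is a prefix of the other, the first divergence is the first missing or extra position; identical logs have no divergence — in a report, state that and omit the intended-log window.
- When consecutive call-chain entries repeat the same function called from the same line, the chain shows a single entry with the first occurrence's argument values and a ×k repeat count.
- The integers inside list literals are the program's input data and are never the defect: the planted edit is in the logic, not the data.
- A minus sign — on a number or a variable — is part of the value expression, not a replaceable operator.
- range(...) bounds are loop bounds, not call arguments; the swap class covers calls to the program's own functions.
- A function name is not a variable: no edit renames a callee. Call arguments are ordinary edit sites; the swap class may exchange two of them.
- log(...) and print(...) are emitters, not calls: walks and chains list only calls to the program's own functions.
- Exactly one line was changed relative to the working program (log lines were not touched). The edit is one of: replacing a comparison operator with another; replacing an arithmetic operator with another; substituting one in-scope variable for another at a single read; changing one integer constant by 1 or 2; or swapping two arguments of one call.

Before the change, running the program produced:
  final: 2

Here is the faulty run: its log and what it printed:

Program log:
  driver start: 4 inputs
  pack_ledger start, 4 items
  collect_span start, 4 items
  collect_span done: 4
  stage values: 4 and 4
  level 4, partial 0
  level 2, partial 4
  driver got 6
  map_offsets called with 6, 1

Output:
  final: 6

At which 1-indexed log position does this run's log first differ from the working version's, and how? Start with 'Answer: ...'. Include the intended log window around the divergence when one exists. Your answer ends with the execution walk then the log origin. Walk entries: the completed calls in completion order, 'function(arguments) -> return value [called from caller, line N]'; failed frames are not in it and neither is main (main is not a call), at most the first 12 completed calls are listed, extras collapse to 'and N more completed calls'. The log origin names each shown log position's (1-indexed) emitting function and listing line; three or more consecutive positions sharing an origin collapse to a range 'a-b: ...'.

Answer: position 4 — shown 'collect_span done: 4', intended 'collect_span done: 2'.
Intended log window:
  2: pack_ledger start, 4 items
  3: collect_span start, 4 items
  4: collect_span done: 2
  5: stage values: 2 and 2
Execution walk:
  collect_span([1, 5, 10, 10]) -> 4  [called from pack_ledger, line 18]
  sum_active(0, 6) -> 6  [called from sum_active, line 5]
  sum_active(2, 4) -> 6  [called from sum_active, line 5]
  sum_active(4, 0) -> 6  [called from pack_ledger, line 21]
  pack_ledger([1, 5, 10, 10]) -> 6  [called from main, line 36]
  map_offsets(6, 1) -> 6  [called from main, line 38]
Log line origins:
  1: emitted by main (line 35)
  2: emitted by pack_ledger (line 17)
  3: emitted by collect_span (line 8)
  4: emitted by collect_span (line 13)
  5: emitted by pack_ledger (line 20)
  6: emitted by sum_active (line 4)
  7: emitted by sum_active (line 4)
  8: emitted by main (line 37)
  9: emitted by map_offsets (line 24)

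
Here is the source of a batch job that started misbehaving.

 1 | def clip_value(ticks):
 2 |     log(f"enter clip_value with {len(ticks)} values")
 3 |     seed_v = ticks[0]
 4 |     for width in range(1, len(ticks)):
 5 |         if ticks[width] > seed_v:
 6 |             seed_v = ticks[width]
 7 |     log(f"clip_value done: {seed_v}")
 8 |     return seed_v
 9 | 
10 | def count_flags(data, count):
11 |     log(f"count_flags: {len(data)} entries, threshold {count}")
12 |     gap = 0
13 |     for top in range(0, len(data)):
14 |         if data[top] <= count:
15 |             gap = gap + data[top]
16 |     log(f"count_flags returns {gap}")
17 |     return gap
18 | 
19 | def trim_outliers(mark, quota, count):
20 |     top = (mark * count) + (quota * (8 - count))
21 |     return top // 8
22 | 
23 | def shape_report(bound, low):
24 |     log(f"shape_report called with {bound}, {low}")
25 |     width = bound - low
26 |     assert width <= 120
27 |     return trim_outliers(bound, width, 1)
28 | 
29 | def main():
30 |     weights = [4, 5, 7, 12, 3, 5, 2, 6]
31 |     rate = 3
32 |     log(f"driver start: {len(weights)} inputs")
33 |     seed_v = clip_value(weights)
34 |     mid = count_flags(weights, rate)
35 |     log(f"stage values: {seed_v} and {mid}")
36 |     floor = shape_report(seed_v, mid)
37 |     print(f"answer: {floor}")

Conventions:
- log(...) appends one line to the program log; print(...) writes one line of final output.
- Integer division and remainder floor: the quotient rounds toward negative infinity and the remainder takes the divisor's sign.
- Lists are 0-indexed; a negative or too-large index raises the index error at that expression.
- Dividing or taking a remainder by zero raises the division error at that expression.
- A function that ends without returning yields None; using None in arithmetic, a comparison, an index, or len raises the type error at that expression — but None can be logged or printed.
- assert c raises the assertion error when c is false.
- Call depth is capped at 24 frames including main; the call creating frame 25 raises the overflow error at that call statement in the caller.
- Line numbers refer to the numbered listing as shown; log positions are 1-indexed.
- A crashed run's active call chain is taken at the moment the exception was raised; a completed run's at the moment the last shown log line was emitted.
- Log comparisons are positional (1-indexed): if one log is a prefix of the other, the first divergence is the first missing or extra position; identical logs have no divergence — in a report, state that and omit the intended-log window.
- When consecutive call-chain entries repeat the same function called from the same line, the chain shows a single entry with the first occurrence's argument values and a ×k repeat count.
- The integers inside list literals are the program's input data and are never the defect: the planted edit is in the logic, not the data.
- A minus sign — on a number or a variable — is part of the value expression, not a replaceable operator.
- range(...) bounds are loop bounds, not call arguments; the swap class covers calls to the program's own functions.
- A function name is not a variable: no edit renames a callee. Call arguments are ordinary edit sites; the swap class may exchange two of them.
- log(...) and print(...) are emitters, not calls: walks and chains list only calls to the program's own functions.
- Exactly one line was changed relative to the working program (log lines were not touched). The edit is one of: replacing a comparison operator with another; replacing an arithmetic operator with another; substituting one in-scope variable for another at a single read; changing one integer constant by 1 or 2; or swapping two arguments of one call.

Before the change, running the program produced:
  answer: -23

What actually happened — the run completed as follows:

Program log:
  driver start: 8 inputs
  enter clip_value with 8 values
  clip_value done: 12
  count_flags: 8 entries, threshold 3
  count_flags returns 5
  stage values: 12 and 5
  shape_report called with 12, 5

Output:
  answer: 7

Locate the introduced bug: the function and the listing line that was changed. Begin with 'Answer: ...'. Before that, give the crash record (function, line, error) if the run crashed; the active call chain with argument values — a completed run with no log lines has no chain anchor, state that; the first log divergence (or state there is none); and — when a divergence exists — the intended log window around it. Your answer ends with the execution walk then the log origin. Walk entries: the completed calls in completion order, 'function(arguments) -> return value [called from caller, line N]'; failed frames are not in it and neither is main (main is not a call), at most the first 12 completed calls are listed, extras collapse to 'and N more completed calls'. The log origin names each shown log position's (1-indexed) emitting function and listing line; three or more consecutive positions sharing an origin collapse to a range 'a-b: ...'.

Answer: the defect is in count_flags at line 14.
Core observation: Position 5 is the first bad log line: 'count_flags returns 5' should read 'count_flags returns 39'.
Call chain: main -> shape_report(12, 5) (called at line 36).
First divergence: position 5; shown 'count_flags returns 5' vs intended 'count_flags returns 39'.
Intended log window:
  3: clip_value done: 12
  4: count_flags: 8 entries, threshold 3
  5: count_flags returns 39
  6: stage values: 12 and 39
Execution walk:
  clip_value([4, 5, 7, 12, 3, 5, 2, 6]) -> 12  [called from main, line 33]
  count_flags([4, 5, 7, 12, 3, 5, 2, 6], 3) -> 5  [called from main, line 34]
  trim_outliers(12, 7, 1) -> 7  [called from shape_report, line 27]
  shape_report(12, 5) -> 7  [called from main, line 36]
Log origins:
  1 — main, line 32
  2 — clip_value, line 2
  3 — clip_value, line 7
  4 — count_flags, line 11
  5 — count_flags, line 16
  6 — main, line 35
  7 — shape_report, line 24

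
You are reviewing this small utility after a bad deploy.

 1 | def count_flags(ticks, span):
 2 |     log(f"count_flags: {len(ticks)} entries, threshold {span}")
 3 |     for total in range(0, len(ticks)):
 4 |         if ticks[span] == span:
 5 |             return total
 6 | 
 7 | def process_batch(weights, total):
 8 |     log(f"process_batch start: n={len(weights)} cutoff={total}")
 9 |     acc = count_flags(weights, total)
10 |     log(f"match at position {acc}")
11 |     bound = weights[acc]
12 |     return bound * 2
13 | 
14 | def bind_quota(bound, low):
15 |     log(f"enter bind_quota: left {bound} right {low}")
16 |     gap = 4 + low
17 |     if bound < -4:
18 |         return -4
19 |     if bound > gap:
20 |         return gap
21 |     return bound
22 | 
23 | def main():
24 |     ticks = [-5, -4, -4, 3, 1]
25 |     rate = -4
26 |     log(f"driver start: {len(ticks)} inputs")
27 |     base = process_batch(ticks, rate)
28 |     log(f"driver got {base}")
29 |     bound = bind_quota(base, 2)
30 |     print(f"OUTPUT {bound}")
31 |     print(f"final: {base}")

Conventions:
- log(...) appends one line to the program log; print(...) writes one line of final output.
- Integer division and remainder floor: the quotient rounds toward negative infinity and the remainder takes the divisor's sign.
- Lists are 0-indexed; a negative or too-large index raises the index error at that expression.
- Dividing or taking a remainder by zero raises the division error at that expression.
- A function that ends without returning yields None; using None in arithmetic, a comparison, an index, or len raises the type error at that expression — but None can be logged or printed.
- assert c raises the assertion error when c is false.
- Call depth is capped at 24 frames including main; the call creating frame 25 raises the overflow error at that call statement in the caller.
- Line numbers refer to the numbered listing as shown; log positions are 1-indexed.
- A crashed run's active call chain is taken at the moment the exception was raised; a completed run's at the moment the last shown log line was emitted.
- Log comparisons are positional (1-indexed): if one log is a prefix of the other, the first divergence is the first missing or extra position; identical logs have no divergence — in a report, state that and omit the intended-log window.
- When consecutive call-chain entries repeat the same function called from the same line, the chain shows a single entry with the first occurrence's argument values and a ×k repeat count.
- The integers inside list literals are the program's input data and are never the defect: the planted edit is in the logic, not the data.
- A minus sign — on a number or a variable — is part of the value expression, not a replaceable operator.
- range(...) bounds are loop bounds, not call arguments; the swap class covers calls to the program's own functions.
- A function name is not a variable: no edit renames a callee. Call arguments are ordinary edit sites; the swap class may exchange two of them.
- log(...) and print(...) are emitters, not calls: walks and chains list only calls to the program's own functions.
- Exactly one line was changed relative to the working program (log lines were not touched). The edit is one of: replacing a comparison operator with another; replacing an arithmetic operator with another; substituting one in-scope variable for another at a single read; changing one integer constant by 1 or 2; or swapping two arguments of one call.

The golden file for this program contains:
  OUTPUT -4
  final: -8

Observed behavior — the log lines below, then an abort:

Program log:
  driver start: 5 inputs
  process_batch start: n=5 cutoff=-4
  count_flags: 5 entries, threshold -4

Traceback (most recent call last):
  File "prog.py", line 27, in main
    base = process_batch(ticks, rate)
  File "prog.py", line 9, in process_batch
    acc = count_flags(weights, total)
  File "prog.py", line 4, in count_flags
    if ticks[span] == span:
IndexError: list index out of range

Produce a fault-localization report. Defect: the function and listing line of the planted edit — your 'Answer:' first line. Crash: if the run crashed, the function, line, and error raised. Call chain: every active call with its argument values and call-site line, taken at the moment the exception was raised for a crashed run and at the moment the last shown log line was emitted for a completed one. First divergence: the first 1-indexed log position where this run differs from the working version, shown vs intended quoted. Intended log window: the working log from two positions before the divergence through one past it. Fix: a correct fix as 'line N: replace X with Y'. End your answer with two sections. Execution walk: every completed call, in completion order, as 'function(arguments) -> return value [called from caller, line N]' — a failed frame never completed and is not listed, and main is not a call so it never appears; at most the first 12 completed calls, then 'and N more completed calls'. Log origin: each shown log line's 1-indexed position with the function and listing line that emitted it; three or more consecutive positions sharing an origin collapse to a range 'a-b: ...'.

Answer: the defect is in count_flags at line 4.
Key observation: Only 3 log lines were emitted before the run died; the intended continuation was 'match at position 1'.
Crash: count_flags, line 4, IndexError.
Call chain: main -> process_batch([-5, -4, -4, 3, 1], -4) (called at line 27) -> count_flags([-5, -4, -4, 3, 1], -4) (called at line 9).
First divergence: position 4; the shown log stops at 3 lines while the working version next logs 'match at position 1'.
Intended log window:
  2: process_batch start: n=5 cutoff=-4
  3: count_flags: 5 entries, threshold -4
  4: match at position 1
  5: driver got -8
Execution walk:
  (no call completed)
Log line origins:
  1: logged in main at line 26
  2: logged in process_batch at line 8
  3: logged in count_flags at line 2
A correct fix: line 4: replace `ticks[span]` with `ticks[total]`.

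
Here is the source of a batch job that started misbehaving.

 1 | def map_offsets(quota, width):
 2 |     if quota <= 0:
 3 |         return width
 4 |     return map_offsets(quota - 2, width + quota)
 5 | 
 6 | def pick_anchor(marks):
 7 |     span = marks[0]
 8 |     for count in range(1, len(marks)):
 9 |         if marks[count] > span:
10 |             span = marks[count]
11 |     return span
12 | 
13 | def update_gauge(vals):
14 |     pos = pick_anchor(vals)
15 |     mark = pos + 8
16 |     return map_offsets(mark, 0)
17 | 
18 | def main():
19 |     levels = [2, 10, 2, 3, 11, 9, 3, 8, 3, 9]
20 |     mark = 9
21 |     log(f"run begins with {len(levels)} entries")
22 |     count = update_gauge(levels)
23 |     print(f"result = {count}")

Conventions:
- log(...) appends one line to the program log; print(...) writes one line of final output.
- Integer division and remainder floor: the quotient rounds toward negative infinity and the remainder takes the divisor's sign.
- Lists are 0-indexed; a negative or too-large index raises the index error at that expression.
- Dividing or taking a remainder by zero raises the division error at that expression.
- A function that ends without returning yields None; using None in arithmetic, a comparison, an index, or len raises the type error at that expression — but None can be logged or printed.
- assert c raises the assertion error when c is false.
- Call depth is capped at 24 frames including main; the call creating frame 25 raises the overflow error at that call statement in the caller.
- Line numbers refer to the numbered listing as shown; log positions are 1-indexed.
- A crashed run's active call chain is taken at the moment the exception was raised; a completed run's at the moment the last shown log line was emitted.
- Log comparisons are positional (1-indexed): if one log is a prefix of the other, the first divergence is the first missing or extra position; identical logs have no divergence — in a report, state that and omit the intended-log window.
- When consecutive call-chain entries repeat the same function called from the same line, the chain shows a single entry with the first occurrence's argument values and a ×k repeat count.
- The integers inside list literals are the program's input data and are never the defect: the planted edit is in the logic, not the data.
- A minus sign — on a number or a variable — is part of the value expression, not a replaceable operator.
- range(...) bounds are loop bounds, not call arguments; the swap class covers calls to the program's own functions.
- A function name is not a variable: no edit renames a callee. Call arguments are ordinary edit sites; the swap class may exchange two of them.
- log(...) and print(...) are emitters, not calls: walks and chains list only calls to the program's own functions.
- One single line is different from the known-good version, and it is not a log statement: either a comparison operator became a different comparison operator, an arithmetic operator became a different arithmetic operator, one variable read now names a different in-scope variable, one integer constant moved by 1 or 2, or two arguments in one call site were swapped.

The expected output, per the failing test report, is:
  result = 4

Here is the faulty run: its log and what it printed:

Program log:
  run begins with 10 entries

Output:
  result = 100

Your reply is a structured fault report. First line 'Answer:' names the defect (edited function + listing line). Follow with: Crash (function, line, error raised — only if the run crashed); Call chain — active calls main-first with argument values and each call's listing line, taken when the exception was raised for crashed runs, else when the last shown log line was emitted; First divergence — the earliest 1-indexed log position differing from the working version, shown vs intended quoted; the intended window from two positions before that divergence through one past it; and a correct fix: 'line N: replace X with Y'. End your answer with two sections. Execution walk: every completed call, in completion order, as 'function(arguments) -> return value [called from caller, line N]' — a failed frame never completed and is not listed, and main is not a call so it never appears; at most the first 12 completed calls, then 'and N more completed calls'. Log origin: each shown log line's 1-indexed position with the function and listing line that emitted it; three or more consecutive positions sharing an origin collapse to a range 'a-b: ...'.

Answer: the defect is in update_gauge at line 15.
Core observation: Nothing in the log betrays the bug — only the output does.
Call chain: main.
First divergence: none — the logs agree in full.
Execution walk:
  pick_anchor([2, 10, 2, 3, 11, 9, 3, 8, 3, 9]) -> 11  [called from update_gauge, line 14]
  map_offsets(-1, 100) -> 100  [called from map_offsets, line 4]
  map_offsets(1, 99) -> 100  [called from map_offsets, line 4]
  map_offsets(3, 96) -> 100  [called from map_offsets, line 4]
  map_offsets(5, 91) -> 100  [called from map_offsets, line 4]
  map_offsets(7, 84) -> 100  [called from map_offsets, line 4]
  map_offsets(9, 75) -> 100  [called from map_offsets, line 4]
  map_offsets(11, 64) -> 100  [called from map_offsets, line 4]
  map_offsets(13, 51) -> 100  [called from map_offsets, line 4]
  map_offsets(15, 36) -> 100  [called from map_offsets, line 4]
  map_offsets(17, 19) -> 100  [called from map_offsets, line 4]
  map_offsets(19, 0) -> 100  [called from update_gauge, line 16]
  ... and 1 more completed call
Log line origins:
  1: logged in main at line 21
A correct fix: line 15: replace `+` with `%`.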